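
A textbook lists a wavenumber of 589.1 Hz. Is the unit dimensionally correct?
No

wavenumber has SI base units: 1 / m
Hz does NOT reduce to 1 / m; a valid unit for wavenumber would be e.g. 1/m.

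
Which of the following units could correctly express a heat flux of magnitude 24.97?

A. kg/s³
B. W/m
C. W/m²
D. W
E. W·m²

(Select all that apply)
A, C

heat flux has SI base units: kg / s^3

Checking each option against kg / s^3:
  A. kg/s³: ✓ matches
  B. W/m: ✗ does not match
  C. W/m²: ✓ matches
  D. W: ✗ does not match
  E. W·m²: ✗ does not match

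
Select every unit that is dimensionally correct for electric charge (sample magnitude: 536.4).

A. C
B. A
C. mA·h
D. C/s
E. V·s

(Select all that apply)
A, C

electric charge has SI base units: A * s

Checking each option against A * s:
  A. C: ✓ matches
  B. A: ✗ does not match
  C. mA·h: ✓ matches
  D. C/s: ✗ does not match
  E. V·s: ✗ does not match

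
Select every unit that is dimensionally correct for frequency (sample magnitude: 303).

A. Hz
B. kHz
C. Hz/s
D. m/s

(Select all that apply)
A, B

frequency has SI base units: 1 / s

Checking each option against 1 / s:
  A. Hz: ✓ matches
  B. kHz: ✓ matches
  C. Hz/s: ✗ does not match
  D. m/s: ✗ does not match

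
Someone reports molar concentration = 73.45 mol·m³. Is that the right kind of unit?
No

molar concentration has SI base units: mol / m^3
mol·m³ does NOT reduce to mol / m^3; a valid unit for molar concentration would be e.g. mol/m³.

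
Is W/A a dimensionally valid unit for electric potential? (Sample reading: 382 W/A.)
Yes

electric potential has SI base units: kg * m^2 / (A * s^3)
W/A reduces to the same SI base units, so it is a valid unit for electric potential.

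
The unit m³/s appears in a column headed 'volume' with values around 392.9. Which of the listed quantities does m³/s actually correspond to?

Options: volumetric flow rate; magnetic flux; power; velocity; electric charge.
volumetric flow rate

volume should have units dimensionally equivalent to m^3 (e.g. m³).
The given unit 'm³/s' reduces to m^3 / s. Of the listed options, that is the dimensionality of volumetric flow rate.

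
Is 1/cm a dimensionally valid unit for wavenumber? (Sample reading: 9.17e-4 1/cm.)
Yes

wavenumber has SI base units: 1 / m
1/cm reduces to the same SI base units, so it is a valid unit for wavenumber.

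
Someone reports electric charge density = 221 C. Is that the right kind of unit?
No

electric charge density has SI base units: A * s / m^3
C does NOT reduce to A * s / m^3; a valid unit for electric charge density would be e.g. C/m³.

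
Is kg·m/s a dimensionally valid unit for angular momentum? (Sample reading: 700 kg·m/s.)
No

angular momentum has SI base units: kg * m^2 / s
kg·m/s does NOT reduce to kg * m^2 / s; a valid unit for angular momentum would be e.g. kg·m²/s.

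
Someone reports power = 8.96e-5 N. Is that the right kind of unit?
No

power has SI base units: kg * m^2 / s^3
N does NOT reduce to kg * m^2 / s^3; a valid unit for power would be e.g. W.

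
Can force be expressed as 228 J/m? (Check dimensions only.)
Yes

force has SI base units: kg * m / s^2
J/m reduces to the same SI base units, so it is a valid unit for force.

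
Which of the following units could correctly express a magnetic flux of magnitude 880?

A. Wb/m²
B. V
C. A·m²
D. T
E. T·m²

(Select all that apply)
E

magnetic flux has SI base units: kg * m^2 / (A * s^2)

Checking each option against kg * m^2 / (A * s^2):
  A. Wb/m²: ✗ does not match
  B. V: ✗ does not match
  C. A·m²: ✗ does not match
  D. T: ✗ does not match
  E. T·m²: ✓ matches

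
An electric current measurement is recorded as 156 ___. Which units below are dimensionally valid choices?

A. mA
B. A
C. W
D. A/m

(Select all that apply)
A, B

electric current has SI base units: A

Checking each option against A:
  A. mA: ✓ matches
  B. A: ✓ matches
  C. W: ✗ does not match
  D. A/m: ✗ does not match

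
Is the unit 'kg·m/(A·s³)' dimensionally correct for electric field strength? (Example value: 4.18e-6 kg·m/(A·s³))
Yes

electric field strength has SI base units: kg * m / (A * s^3)
kg·m/(A·s³) reduces to the same SI base units, so it is a valid unit for electric field strength.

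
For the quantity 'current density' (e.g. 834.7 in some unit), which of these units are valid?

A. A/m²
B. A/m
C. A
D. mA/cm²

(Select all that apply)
A, D

current density has SI base units: A / m^2

Checking each option against A / m^2:
  A. A/m²: ✓ matches
  B. A/m: ✗ does not match
  C. A: ✗ does not match
  D. mA/cm²: ✓ matches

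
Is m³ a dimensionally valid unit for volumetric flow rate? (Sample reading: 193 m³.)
No

volumetric flow rate has SI base units: m^3 / s
m³ does NOT reduce to m^3 / s; a valid unit for volumetric flow rate would be e.g. m³/s.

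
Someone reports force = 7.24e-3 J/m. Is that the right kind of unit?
Yes

force has SI base units: kg * m / s^2
J/m reduces to the same SI base units, so it is a valid unit for force.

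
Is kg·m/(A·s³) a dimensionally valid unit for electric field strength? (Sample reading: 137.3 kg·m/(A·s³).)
Yes

electric field strength has SI base units: kg * m / (A * s^3)
kg·m/(A·s³) reduces to the same SI base units, so it is a valid unit for electric field strength.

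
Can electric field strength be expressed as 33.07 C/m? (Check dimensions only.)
No

electric field strength has SI base units: kg * m / (A * s^3)
C/m does NOT reduce to kg * m / (A * s^3); a valid unit for electric field strength would be e.g. V/m.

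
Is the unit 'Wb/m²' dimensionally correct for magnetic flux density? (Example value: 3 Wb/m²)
Yes

magnetic flux density has SI base units: kg / (A * s^2)
Wb/m² reduces to the same SI base units, so it is a valid unit for magnetic flux density.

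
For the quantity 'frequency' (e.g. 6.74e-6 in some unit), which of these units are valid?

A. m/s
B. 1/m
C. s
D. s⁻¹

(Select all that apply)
D

frequency has SI base units: 1 / s

Checking each option against 1 / s:
  A. m/s: ✗ does not match
  B. 1/m: ✗ does not match
  C. s: ✗ does not match
  D. s⁻¹: ✓ matches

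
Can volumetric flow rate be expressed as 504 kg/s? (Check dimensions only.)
No

volumetric flow rate has SI base units: m^3 / s
kg/s does NOT reduce to m^3 / s; a valid unit for volumetric flow rate would be e.g. m³/s.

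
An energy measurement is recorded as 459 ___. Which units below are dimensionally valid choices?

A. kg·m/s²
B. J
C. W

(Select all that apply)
B

energy has SI base units: kg * m^2 / s^2

Checking each option against kg * m^2 / s^2:
  A. kg·m/s²: ✗ does not match
  B. J: ✓ matches
  C. W: ✗ does not match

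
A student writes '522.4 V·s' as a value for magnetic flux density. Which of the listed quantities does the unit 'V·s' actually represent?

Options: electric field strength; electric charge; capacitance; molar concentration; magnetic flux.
magnetic flux

magnetic flux density should have units dimensionally equivalent to kg / (A * s^2) (e.g. T).
The given unit 'V·s' reduces to kg * m^2 / (A * s^2). Of the listed options, that is the dimensionality of magnetic flux.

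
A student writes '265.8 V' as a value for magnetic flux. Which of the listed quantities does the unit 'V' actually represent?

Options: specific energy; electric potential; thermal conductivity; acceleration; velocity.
electric potential

magnetic flux should have units dimensionally equivalent to kg * m^2 / (A * s^2) (e.g. Wb).
The given unit 'V' reduces to kg * m^2 / (A * s^3). Of the listed options, that is the dimensionality of electric potential.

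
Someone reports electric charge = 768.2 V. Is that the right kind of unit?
No

electric charge has SI base units: A * s
V does NOT reduce to A * s; a valid unit for electric charge would be e.g. C.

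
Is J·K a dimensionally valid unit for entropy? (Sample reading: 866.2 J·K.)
No

entropy has SI base units: kg * m^2 / (s^2 * K)
J·K does NOT reduce to kg * m^2 / (s^2 * K); a valid unit for entropy would be e.g. J/K.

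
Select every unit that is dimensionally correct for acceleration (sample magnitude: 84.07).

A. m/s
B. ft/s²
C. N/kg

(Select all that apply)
B, C

acceleration has SI base units: m / s^2

Checking each option against m / s^2:
  A. m/s: ✗ does not match
  B. ft/s²: ✓ matches
  C. N/kg: ✓ matches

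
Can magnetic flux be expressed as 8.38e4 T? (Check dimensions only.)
No

magnetic flux has SI base units: kg * m^2 / (A * s^2)
T does NOT reduce to kg * m^2 / (A * s^2); a valid unit for magnetic flux would be e.g. Wb.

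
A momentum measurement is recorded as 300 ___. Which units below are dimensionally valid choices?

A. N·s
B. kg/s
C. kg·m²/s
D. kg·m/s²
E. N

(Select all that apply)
A

momentum has SI base units: kg * m / s

Checking each option against kg * m / s:
  A. N·s: ✓ matches
  B. kg/s: ✗ does not match
  C. kg·m²/s: ✗ does not match
  D. kg·m/s²: ✗ does not match
  E. N: ✗ does not match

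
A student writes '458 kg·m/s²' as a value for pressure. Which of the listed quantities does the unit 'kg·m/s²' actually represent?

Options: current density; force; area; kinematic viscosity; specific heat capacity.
force

pressure should have units dimensionally equivalent to kg / (m * s^2) (e.g. Pa).
The given unit 'kg·m/s²' reduces to kg * m / s^2. Of the listed options, that is the dimensionality of force.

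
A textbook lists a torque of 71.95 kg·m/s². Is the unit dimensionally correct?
No

torque has SI base units: kg * m^2 / s^2
kg·m/s² does NOT reduce to kg * m^2 / s^2; a valid unit for torque would be e.g. N·m.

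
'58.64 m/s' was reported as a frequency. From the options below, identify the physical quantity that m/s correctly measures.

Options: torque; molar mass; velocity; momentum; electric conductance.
velocity

frequency should have units dimensionally equivalent to 1 / s (e.g. Hz).
The given unit 'm/s' reduces to m / s. Of the listed options, that is the dimensionality of velocity.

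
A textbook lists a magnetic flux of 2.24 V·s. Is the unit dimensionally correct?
Yes

magnetic flux has SI base units: kg * m^2 / (A * s^2)
V·s reduces to the same SI base units, so it is a valid unit for magnetic flux.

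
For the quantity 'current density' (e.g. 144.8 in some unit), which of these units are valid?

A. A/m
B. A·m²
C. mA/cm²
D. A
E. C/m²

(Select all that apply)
C

current density has SI base units: A / m^2

Checking each option against A / m^2:
  A. A/m: ✗ does not match
  B. A·m²: ✗ does not match
  C. mA/cm²: ✓ matches
  D. A: ✗ does not match
  E. C/m²: ✗ does not match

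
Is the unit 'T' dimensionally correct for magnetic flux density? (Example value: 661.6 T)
Yes

magnetic flux density has SI base units: kg / (A * s^2)
T reduces to the same SI base units, so it is a valid unit for magnetic flux density.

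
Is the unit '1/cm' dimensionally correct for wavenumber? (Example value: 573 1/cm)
Yes

wavenumber has SI base units: 1 / m
1/cm reduces to the same SI base units, so it is a valid unit for wavenumber.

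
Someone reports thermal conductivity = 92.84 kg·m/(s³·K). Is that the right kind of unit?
Yes

thermal conductivity has SI base units: kg * m / (s^3 * K)
kg·m/(s³·K) reduces to the same SI base units, so it is a valid unit for thermal conductivity.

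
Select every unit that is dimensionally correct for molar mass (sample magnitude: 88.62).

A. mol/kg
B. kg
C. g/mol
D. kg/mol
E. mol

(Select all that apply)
C, D

molar mass has SI base units: kg / mol

Checking each option against kg / mol:
  A. mol/kg: ✗ does not match
  B. kg: ✗ does not match
  C. g/mol: ✓ matches
  D. kg/mol: ✓ matches
  E. mol: ✗ does not match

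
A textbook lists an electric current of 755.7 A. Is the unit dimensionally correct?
Yes

electric current has SI base units: A
A reduces to the same SI base units, so it is a valid unit for electric current.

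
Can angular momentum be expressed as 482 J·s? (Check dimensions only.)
Yes

angular momentum has SI base units: kg * m^2 / s
J·s reduces to the same SI base units, so it is a valid unit for angular momentum.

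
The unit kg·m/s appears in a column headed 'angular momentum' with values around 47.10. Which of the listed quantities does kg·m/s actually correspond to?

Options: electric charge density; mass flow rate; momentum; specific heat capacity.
momentum

angular momentum should have units dimensionally equivalent to kg * m^2 / s (e.g. kg·m²/s).
The given unit 'kg·m/s' reduces to kg * m / s. Of the listed options, that is the dimensionality of momentum.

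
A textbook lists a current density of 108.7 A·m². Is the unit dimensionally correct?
No

current density has SI base units: A / m^2
A·m² does NOT reduce to A / m^2; a valid unit for current density would be e.g. A/m².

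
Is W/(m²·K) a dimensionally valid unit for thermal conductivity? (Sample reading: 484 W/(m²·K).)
No

thermal conductivity has SI base units: kg * m / (s^3 * K)
W/(m²·K) does NOT reduce to kg * m / (s^3 * K); a valid unit for thermal conductivity would be e.g. W/(m·K).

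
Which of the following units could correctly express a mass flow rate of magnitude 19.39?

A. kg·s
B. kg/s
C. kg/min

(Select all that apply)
B, C

mass flow rate has SI base units: kg / s

Checking each option against kg / s:
  A. kg·s: ✗ does not match
  B. kg/s: ✓ matches
  C. kg/min: ✓ matches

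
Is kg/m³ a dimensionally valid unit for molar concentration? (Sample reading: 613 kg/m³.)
No

molar concentration has SI base units: mol / m^3
kg/m³ does NOT reduce to mol / m^3; a valid unit for molar concentration would be e.g. mol/m³.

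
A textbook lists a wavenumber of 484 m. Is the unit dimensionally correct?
No

wavenumber has SI base units: 1 / m
m does NOT reduce to 1 / m; a valid unit for wavenumber would be e.g. 1/m.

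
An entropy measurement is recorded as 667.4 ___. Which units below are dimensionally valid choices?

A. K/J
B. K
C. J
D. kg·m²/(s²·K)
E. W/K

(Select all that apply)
D

entropy has SI base units: kg * m^2 / (s^2 * K)

Checking each option against kg * m^2 / (s^2 * K):
  A. K/J: ✗ does not match
  B. K: ✗ does not match
  C. J: ✗ does not match
  D. kg·m²/(s²·K): ✓ matches
  E. W/K: ✗ does not match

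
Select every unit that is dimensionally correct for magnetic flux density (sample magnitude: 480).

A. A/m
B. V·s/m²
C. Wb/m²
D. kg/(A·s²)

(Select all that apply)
B, C, D

magnetic flux density has SI base units: kg / (A * s^2)

Checking each option against kg / (A * s^2):
  A. A/m: ✗ does not match
  B. V·s/m²: ✓ matches
  C. Wb/m²: ✓ matches
  D. kg/(A·s²): ✓ matches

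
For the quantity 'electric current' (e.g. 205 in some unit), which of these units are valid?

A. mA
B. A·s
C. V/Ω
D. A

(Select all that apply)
A, C, D

electric current has SI base units: A

Checking each option against A:
  A. mA: ✓ matches
  B. A·s: ✗ does not match
  C. V/Ω: ✓ matches
  D. A: ✓ matches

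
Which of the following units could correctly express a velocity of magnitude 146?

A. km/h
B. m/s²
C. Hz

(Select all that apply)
A

velocity has SI base units: m / s

Checking each option against m / s:
  A. km/h: ✓ matches
  B. m/s²: ✗ does not match
  C. Hz: ✗ does not match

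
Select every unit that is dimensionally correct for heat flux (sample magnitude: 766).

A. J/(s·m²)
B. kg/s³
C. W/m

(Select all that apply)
A, B

heat flux has SI base units: kg / s^3

Checking each option against kg / s^3:
  A. J/(s·m²): ✓ matches
  B. kg/s³: ✓ matches
  C. W/m: ✗ does not match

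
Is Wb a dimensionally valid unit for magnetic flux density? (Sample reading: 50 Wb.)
No

magnetic flux density has SI base units: kg / (A * s^2)
Wb does NOT reduce to kg / (A * s^2); a valid unit for magnetic flux density would be e.g. T.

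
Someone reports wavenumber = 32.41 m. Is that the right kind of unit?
No

wavenumber has SI base units: 1 / m
m does NOT reduce to 1 / m; a valid unit for wavenumber would be e.g. 1/m.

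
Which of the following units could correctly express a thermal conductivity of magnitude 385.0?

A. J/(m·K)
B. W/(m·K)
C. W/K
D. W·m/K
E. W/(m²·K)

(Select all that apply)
B

thermal conductivity has SI base units: kg * m / (s^3 * K)

Checking each option against kg * m / (s^3 * K):
  A. J/(m·K): ✗ does not match
  B. W/(m·K): ✓ matches
  C. W/K: ✗ does not match
  D. W·m/K: ✗ does not match
  E. W/(m²·K): ✗ does not match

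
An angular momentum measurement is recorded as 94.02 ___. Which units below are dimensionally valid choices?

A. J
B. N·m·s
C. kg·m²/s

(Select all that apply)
B, C

angular momentum has SI base units: kg * m^2 / s

Checking each option against kg * m^2 / s:
  A. J: ✗ does not match
  B. N·m·s: ✓ matches
  C. kg·m²/s: ✓ matches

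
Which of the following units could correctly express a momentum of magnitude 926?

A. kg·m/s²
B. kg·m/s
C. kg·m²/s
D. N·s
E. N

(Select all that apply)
B, D

momentum has SI base units: kg * m / s

Checking each option against kg * m / s:
  A. kg·m/s²: ✗ does not match
  B. kg·m/s: ✓ matches
  C. kg·m²/s: ✗ does not match
  D. N·s: ✓ matches
  E. N: ✗ does not match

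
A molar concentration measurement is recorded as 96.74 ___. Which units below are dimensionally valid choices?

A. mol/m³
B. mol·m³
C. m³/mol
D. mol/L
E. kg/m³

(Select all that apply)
A, D

molar concentration has SI base units: mol / m^3

Checking each option against mol / m^3:
  A. mol/m³: ✓ matches
  B. mol·m³: ✗ does not match
  C. m³/mol: ✗ does not match
  D. mol/L: ✓ matches
  E. kg/m³: ✗ does not match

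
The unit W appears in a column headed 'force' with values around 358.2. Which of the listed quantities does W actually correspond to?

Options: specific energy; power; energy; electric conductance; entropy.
power

force should have units dimensionally equivalent to kg * m / s^2 (e.g. N).
The given unit 'W' reduces to kg * m^2 / s^3. Of the listed options, that is the dimensionality of power.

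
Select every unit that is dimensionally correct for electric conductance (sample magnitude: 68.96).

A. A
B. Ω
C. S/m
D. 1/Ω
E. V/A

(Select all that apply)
D

electric conductance has SI base units: A^2 * s^3 / (kg * m^2)

Checking each option against A^2 * s^3 / (kg * m^2):
  A. A: ✗ does not match
  B. Ω: ✗ does not match
  C. S/m: ✗ does not match
  D. 1/Ω: ✓ matches
  E. V/A: ✗ does not match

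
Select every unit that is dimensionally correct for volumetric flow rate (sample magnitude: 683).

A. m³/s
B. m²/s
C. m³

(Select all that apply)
A

volumetric flow rate has SI base units: m^3 / s

Checking each option against m^3 / s:
  A. m³/s: ✓ matches
  B. m²/s: ✗ does not match
  C. m³: ✗ does not match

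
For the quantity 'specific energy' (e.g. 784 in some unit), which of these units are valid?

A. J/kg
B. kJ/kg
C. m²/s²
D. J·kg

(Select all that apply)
A, B, C

specific energy has SI base units: m^2 / s^2

Checking each option against m^2 / s^2:
  A. J/kg: ✓ matches
  B. kJ/kg: ✓ matches
  C. m²/s²: ✓ matches
  D. J·kg: ✗ does not match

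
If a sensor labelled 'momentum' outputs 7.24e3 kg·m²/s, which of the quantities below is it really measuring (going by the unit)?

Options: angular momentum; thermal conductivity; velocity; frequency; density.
angular momentum

momentum should have units dimensionally equivalent to kg * m / s (e.g. kg·m/s).
The given unit 'kg·m²/s' reduces to kg * m^2 / s. Of the listed options, that is the dimensionality of angular momentum.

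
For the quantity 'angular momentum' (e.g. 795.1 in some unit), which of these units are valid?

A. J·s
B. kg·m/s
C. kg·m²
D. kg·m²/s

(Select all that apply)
A, D

angular momentum has SI base units: kg * m^2 / s

Checking each option against kg * m^2 / s:
  A. J·s: ✓ matches
  B. kg·m/s: ✗ does not match
  C. kg·m²: ✗ does not match
  D. kg·m²/s: ✓ matches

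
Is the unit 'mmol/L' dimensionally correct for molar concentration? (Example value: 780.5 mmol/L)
Yes

molar concentration has SI base units: mol / m^3
mmol/L reduces to the same SI base units, so it is a valid unit for molar concentration.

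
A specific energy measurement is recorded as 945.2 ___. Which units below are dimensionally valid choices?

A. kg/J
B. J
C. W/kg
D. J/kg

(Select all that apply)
D

specific energy has SI base units: m^2 / s^2

Checking each option against m^2 / s^2:
  A. kg/J: ✗ does not match
  B. J: ✗ does not match
  C. W/kg: ✗ does not match
  D. J/kg: ✓ matches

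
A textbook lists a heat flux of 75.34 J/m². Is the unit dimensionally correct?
No

heat flux has SI base units: kg / s^3
J/m² does NOT reduce to kg / s^3; a valid unit for heat flux would be e.g. W/m².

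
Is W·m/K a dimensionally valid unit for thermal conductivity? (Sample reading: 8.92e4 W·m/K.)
No

thermal conductivity has SI base units: kg * m / (s^3 * K)
W·m/K does NOT reduce to kg * m / (s^3 * K); a valid unit for thermal conductivity would be e.g. W/(m·K).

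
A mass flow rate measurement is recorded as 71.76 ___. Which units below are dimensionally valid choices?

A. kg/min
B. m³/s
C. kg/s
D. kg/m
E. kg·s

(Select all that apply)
A, C

mass flow rate has SI base units: kg / s

Checking each option against kg / s:
  A. kg/min: ✓ matches
  B. m³/s: ✗ does not match
  C. kg/s: ✓ matches
  D. kg/m: ✗ does not match
  E. kg·s: ✗ does not match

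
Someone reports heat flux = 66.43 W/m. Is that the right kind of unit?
No

heat flux has SI base units: kg / s^3
W/m does NOT reduce to kg / s^3; a valid unit for heat flux would be e.g. W/m².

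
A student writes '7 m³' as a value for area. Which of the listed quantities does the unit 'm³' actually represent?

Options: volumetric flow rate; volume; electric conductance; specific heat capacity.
volume

area should have units dimensionally equivalent to m^2 (e.g. m²).
The given unit 'm³' reduces to m^3. Of the listed options, that is the dimensionality of volume.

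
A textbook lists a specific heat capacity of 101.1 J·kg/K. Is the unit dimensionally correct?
No

specific heat capacity has SI base units: m^2 / (s^2 * K)
J·kg/K does NOT reduce to m^2 / (s^2 * K); a valid unit for specific heat capacity would be e.g. J/(kg·K).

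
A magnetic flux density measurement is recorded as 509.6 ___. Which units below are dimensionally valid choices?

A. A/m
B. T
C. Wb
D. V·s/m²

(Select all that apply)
B, D

magnetic flux density has SI base units: kg / (A * s^2)

Checking each option against kg / (A * s^2):
  A. A/m: ✗ does not match
  B. T: ✓ matches
  C. Wb: ✗ does not match
  D. V·s/m²: ✓ matches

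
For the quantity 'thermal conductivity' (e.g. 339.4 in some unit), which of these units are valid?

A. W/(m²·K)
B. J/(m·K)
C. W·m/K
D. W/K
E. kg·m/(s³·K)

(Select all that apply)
E

thermal conductivity has SI base units: kg * m / (s^3 * K)

Checking each option against kg * m / (s^3 * K):
  A. W/(m²·K): ✗ does not match
  B. J/(m·K): ✗ does not match
  C. W·m/K: ✗ does not match
  D. W/K: ✗ does not match
  E. kg·m/(s³·K): ✓ matches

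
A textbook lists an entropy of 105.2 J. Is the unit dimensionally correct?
No

entropy has SI base units: kg * m^2 / (s^2 * K)
J does NOT reduce to kg * m^2 / (s^2 * K); a valid unit for entropy would be e.g. J/K.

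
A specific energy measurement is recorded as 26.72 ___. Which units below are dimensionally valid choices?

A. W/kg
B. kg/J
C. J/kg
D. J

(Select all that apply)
C

specific energy has SI base units: m^2 / s^2

Checking each option against m^2 / s^2:
  A. W/kg: ✗ does not match
  B. kg/J: ✗ does not match
  C. J/kg: ✓ matches
  D. J: ✗ does not match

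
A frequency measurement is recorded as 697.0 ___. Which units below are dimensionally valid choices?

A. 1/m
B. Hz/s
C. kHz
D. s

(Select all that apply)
C

frequency has SI base units: 1 / s

Checking each option against 1 / s:
  A. 1/m: ✗ does not match
  B. Hz/s: ✗ does not match
  C. kHz: ✓ matches
  D. s: ✗ does not match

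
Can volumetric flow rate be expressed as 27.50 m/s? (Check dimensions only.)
No

volumetric flow rate has SI base units: m^3 / s
m/s does NOT reduce to m^3 / s; a valid unit for volumetric flow rate would be e.g. m³/s.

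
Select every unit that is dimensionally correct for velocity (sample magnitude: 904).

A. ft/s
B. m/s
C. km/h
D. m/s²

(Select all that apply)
A, B, C

velocity has SI base units: m / s

Checking each option against m / s:
  A. ft/s: ✓ matches
  B. m/s: ✓ matches
  C. km/h: ✓ matches
  D. m/s²: ✗ does not match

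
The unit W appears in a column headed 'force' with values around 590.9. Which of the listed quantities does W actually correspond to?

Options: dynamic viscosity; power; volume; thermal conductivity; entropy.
power

force should have units dimensionally equivalent to kg * m / s^2 (e.g. N).
The given unit 'W' reduces to kg * m^2 / s^3. Of the listed options, that is the dimensionality of power.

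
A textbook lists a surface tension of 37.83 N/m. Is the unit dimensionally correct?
Yes

surface tension has SI base units: kg / s^2
N/m reduces to the same SI base units, so it is a valid unit for surface tension.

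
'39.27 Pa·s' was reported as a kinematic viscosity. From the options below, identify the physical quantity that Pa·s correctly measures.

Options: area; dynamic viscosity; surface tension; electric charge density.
dynamic viscosity

kinematic viscosity should have units dimensionally equivalent to m^2 / s (e.g. m²/s).
The given unit 'Pa·s' reduces to kg / (m * s). Of the listed options, that is the dimensionality of dynamic viscosity.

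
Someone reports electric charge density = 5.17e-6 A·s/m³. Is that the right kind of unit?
Yes

electric charge density has SI base units: A * s / m^3
A·s/m³ reduces to the same SI base units, so it is a valid unit for electric charge density.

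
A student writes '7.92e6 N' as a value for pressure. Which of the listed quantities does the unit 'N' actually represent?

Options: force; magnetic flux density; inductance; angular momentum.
force

pressure should have units dimensionally equivalent to kg / (m * s^2) (e.g. Pa).
The given unit 'N' reduces to kg * m / s^2. Of the listed options, that is the dimensionality of force.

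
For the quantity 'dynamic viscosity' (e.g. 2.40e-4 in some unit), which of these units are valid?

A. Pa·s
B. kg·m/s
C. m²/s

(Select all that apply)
A

dynamic viscosity has SI base units: kg / (m * s)

Checking each option against kg / (m * s):
  A. Pa·s: ✓ matches
  B. kg·m/s: ✗ does not match
  C. m²/s: ✗ does not match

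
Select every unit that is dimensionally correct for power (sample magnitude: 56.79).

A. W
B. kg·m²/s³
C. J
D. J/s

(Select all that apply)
A, B, D

power has SI base units: kg * m^2 / s^3

Checking each option against kg * m^2 / s^3:
  A. W: ✓ matches
  B. kg·m²/s³: ✓ matches
  C. J: ✗ does not match
  D. J/s: ✓ matches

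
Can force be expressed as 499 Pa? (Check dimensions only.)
No

force has SI base units: kg * m / s^2
Pa does NOT reduce to kg * m / s^2; a valid unit for force would be e.g. N.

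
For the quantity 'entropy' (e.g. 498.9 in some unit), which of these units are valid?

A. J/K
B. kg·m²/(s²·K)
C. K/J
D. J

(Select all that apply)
A, B

entropy has SI base units: kg * m^2 / (s^2 * K)

Checking each option against kg * m^2 / (s^2 * K):
  A. J/K: ✓ matches
  B. kg·m²/(s²·K): ✓ matches
  C. K/J: ✗ does not match
  D. J: ✗ does not match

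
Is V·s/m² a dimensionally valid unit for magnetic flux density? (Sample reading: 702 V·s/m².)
Yes

magnetic flux density has SI base units: kg / (A * s^2)
V·s/m² reduces to the same SI base units, so it is a valid unit for magnetic flux density.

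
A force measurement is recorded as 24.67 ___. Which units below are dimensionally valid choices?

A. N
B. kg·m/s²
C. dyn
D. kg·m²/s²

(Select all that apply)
A, B, C

force has SI base units: kg * m / s^2

Checking each option against kg * m / s^2:
  A. N: ✓ matches
  B. kg·m/s²: ✓ matches
  C. dyn: ✓ matches
  D. kg·m²/s²: ✗ does not match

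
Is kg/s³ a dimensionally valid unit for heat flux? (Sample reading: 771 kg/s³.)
Yes

heat flux has SI base units: kg / s^3
kg/s³ reduces to the same SI base units, so it is a valid unit for heat flux.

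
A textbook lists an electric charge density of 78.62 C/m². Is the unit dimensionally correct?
No

electric charge density has SI base units: A * s / m^3
C/m² does NOT reduce to A * s / m^3; a valid unit for electric charge density would be e.g. C/m³.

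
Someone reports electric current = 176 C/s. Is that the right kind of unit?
Yes

electric current has SI base units: A
C/s reduces to the same SI base units, so it is a valid unit for electric current.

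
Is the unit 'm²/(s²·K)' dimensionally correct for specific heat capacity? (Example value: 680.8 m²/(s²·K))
Yes

specific heat capacity has SI base units: m^2 / (s^2 * K)
m²/(s²·K) reduces to the same SI base units, so it is a valid unit for specific heat capacity.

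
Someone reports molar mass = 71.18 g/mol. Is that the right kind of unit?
Yes

molar mass has SI base units: kg / mol
g/mol reduces to the same SI base units, so it is a valid unit for molar mass.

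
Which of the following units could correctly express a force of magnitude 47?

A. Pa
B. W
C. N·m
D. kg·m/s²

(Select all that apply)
D

force has SI base units: kg * m / s^2

Checking each option against kg * m / s^2:
  A. Pa: ✗ does not match
  B. W: ✗ does not match
  C. N·m: ✗ does not match
  D. kg·m/s²: ✓ matches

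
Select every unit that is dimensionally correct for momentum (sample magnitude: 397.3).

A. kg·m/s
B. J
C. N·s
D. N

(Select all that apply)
A, C

momentum has SI base units: kg * m / s

Checking each option against kg * m / s:
  A. kg·m/s: ✓ matches
  B. J: ✗ does not match
  C. N·s: ✓ matches
  D. N: ✗ does not match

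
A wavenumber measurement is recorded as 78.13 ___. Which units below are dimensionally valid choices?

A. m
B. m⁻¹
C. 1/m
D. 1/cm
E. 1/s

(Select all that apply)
B, C, D

wavenumber has SI base units: 1 / m

Checking each option against 1 / m:
  A. m: ✗ does not match
  B. m⁻¹: ✓ matches
  C. 1/m: ✓ matches
  D. 1/cm: ✓ matches
  E. 1/s: ✗ does not match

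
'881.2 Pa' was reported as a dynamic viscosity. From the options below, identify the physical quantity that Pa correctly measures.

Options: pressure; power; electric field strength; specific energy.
pressure

dynamic viscosity should have units dimensionally equivalent to kg / (m * s) (e.g. Pa·s).
The given unit 'Pa' reduces to kg / (m * s^2). Of the listed options, that is the dimensionality of pressure.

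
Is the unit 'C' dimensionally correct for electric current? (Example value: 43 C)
No

electric current has SI base units: A
C does NOT reduce to A; a valid unit for electric current would be e.g. A.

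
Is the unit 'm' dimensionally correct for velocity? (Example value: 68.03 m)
No

velocity has SI base units: m / s
m does NOT reduce to m / s; a valid unit for velocity would be e.g. m/s.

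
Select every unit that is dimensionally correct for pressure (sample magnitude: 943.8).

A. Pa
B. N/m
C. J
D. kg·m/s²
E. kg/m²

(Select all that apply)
A

pressure has SI base units: kg / (m * s^2)

Checking each option against kg / (m * s^2):
  A. Pa: ✓ matches
  B. N/m: ✗ does not match
  C. J: ✗ does not match
  D. kg·m/s²: ✗ does not match
  E. kg/m²: ✗ does not match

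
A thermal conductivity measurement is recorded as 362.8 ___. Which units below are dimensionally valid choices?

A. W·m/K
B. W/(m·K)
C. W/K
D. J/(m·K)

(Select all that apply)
B

thermal conductivity has SI base units: kg * m / (s^3 * K)

Checking each option against kg * m / (s^3 * K):
  A. W·m/K: ✗ does not match
  B. W/(m·K): ✓ matches
  C. W/K: ✗ does not match
  D. J/(m·K): ✗ does not match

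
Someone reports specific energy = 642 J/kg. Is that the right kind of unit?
Yes

specific energy has SI base units: m^2 / s^2
J/kg reduces to the same SI base units, so it is a valid unit for specific energy.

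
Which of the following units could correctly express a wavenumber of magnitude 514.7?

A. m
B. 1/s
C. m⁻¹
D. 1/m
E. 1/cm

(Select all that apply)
C, D, E

wavenumber has SI base units: 1 / m

Checking each option against 1 / m:
  A. m: ✗ does not match
  B. 1/s: ✗ does not match
  C. m⁻¹: ✓ matches
  D. 1/m: ✓ matches
  E. 1/cm: ✓ matches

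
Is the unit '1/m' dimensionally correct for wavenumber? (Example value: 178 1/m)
Yes

wavenumber has SI base units: 1 / m
1/m reduces to the same SI base units, so it is a valid unit for wavenumber.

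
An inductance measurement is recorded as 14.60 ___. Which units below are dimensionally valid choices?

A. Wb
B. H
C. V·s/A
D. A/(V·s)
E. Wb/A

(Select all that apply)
B, C, E

inductance has SI base units: kg * m^2 / (A^2 * s^2)

Checking each option against kg * m^2 / (A^2 * s^2):
  A. Wb: ✗ does not match
  B. H: ✓ matches
  C. V·s/A: ✓ matches
  D. A/(V·s): ✗ does not match
  E. Wb/A: ✓ matches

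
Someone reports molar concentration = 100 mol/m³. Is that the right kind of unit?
Yes

molar concentration has SI base units: mol / m^3
mol/m³ reduces to the same SI base units, so it is a valid unit for molar concentration.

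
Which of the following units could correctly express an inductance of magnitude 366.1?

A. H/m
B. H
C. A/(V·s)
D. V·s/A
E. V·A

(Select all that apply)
B, D

inductance has SI base units: kg * m^2 / (A^2 * s^2)

Checking each option against kg * m^2 / (A^2 * s^2):
  A. H/m: ✗ does not match
  B. H: ✓ matches
  C. A/(V·s): ✗ does not match
  D. V·s/A: ✓ matches
  E. V·A: ✗ does not match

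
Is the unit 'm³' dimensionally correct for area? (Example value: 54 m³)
No

area has SI base units: m^2
m³ does NOT reduce to m^2; a valid unit for area would be e.g. m².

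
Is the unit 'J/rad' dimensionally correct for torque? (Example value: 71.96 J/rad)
Yes

torque has SI base units: kg * m^2 / s^2
J/rad reduces to the same SI base units, so it is a valid unit for torque.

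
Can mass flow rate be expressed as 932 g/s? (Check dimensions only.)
Yes

mass flow rate has SI base units: kg / s
g/s reduces to the same SI base units, so it is a valid unit for mass flow rate.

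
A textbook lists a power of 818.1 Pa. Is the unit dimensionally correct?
No

power has SI base units: kg * m^2 / s^3
Pa does NOT reduce to kg * m^2 / s^3; a valid unit for power would be e.g. W.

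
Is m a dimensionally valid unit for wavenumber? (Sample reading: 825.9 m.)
No

wavenumber has SI base units: 1 / m
m does NOT reduce to 1 / m; a valid unit for wavenumber would be e.g. 1/m.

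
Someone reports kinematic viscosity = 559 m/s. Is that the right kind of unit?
No

kinematic viscosity has SI base units: m^2 / s
m/s does NOT reduce to m^2 / s; a valid unit for kinematic viscosity would be e.g. m²/s.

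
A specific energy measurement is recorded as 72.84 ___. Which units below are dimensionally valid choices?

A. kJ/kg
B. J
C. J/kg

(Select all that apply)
A, C

specific energy has SI base units: m^2 / s^2

Checking each option against m^2 / s^2:
  A. kJ/kg: ✓ matches
  B. J: ✗ does not match
  C. J/kg: ✓ matches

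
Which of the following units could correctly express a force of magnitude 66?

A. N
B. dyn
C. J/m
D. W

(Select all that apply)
A, B, C

force has SI base units: kg * m / s^2

Checking each option against kg * m / s^2:
  A. N: ✓ matches
  B. dyn: ✓ matches
  C. J/m: ✓ matches
  D. W: ✗ does not match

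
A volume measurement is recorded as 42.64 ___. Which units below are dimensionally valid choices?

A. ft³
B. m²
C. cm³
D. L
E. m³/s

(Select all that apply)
A, C, D

volume has SI base units: m^3

Checking each option against m^3:
  A. ft³: ✓ matches
  B. m²: ✗ does not match
  C. cm³: ✓ matches
  D. L: ✓ matches
  E. m³/s: ✗ does not match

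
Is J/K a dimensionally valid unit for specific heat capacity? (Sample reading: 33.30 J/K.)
No

specific heat capacity has SI base units: m^2 / (s^2 * K)
J/K does NOT reduce to m^2 / (s^2 * K); a valid unit for specific heat capacity would be e.g. J/(kg·K).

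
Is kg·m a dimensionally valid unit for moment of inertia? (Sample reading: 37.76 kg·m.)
No

moment of inertia has SI base units: kg * m^2
kg·m does NOT reduce to kg * m^2; a valid unit for moment of inertia would be e.g. kg·m².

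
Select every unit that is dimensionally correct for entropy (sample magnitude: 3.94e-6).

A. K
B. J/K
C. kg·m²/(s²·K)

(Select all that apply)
B, C

entropy has SI base units: kg * m^2 / (s^2 * K)

Checking each option against kg * m^2 / (s^2 * K):
  A. K: ✗ does not match
  B. J/K: ✓ matches
  C. kg·m²/(s²·K): ✓ matches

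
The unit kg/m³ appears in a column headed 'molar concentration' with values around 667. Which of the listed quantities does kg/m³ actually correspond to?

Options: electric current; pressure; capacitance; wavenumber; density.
density

molar concentration should have units dimensionally equivalent to mol / m^3 (e.g. mol/m³).
The given unit 'kg/m³' reduces to kg / m^3. Of the listed options, that is the dimensionality of density.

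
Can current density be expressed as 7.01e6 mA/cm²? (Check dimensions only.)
Yes

current density has SI base units: A / m^2
mA/cm² reduces to the same SI base units, so it is a valid unit for current density.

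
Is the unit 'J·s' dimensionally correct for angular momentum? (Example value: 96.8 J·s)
Yes

angular momentum has SI base units: kg * m^2 / s
J·s reduces to the same SI base units, so it is a valid unit for angular momentum.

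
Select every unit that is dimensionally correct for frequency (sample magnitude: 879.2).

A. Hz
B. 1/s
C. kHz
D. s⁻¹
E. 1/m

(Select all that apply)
A, B, C, D

frequency has SI base units: 1 / s

Checking each option against 1 / s:
  A. Hz: ✓ matches
  B. 1/s: ✓ matches
  C. kHz: ✓ matches
  D. s⁻¹: ✓ matches
  E. 1/m: ✗ does not match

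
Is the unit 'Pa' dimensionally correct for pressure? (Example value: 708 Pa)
Yes

pressure has SI base units: kg / (m * s^2)
Pa reduces to the same SI base units, so it is a valid unit for pressure.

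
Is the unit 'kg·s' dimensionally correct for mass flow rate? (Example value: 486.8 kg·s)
No

mass flow rate has SI base units: kg / s
kg·s does NOT reduce to kg / s; a valid unit for mass flow rate would be e.g. kg/s.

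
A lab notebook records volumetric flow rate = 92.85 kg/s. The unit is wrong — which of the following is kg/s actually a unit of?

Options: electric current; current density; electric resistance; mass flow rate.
mass flow rate

volumetric flow rate should have units dimensionally equivalent to m^3 / s (e.g. m³/s).
The given unit 'kg/s' reduces to kg / s. Of the listed options, that is the dimensionality of mass flow rate.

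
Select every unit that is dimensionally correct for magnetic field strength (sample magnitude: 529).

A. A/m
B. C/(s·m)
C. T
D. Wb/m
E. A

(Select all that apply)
A, B

magnetic field strength has SI base units: A / m

Checking each option against A / m:
  A. A/m: ✓ matches
  B. C/(s·m): ✓ matches
  C. T: ✗ does not match
  D. Wb/m: ✗ does not match
  E. A: ✗ does not match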